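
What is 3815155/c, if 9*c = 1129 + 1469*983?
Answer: 34336395/1445156 ≈ 23.760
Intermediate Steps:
c = 1445156/9 (c = (1129 + 1469*983)/9 = (1129 + 1444027)/9 = (⅑)*1445156 = 1445156/9 ≈ 1.6057e+5)
3815155/c = 3815155/(1445156/9) = 3815155*(9/1445156) = 34336395/1445156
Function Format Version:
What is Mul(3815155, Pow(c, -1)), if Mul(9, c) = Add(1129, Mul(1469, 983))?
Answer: Rational(34336395, 1445156) ≈ 23.760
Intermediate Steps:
c = Rational(1445156, 9) (c = Mul(Rational(1, 9), Add(1129, Mul(1469, 983))) = Mul(Rational(1, 9), Add(1129, 1444027)) = Mul(Rational(1, 9), 1445156) = Rational(1445156, 9) ≈ 1.6057e+5)
Mul(3815155, Pow(c, -1)) = Mul(3815155, Pow(Rational(1445156, 9), -1)) = Mul(3815155, Rational(9, 1445156)) = Rational(34336395, 1445156)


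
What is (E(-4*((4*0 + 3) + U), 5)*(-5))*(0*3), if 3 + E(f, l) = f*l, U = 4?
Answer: 0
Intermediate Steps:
E(f, l) = -3 + f*l
(E(-4*((4*0 + 3) + U), 5)*(-5))*(0*3) = ((-3 - 4*((4*0 + 3) + 4)*5)*(-5))*(0*3) = ((-3 - 4*((0 + 3) + 4)*5)*(-5))*0 = ((-3 - 4*(3 + 4)*5)*(-5))*0 = ((-3 - 4*7*5)*(-5))*0 = ((-3 - 28*5)*(-5))*0 = ((-3 - 140)*(-5))*0 = -143*(-5)*0 = 715*0 = 0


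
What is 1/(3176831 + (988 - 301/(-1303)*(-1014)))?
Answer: 1303/4140392943 ≈ 3.1470e-7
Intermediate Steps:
1/(3176831 + (988 - 301/(-1303)*(-1014))) = 1/(3176831 + (988 - 301*(-1/1303)*(-1014))) = 1/(3176831 + (988 + (301/1303)*(-1014))) = 1/(3176831 + (988 - 305214/1303)) = 1/(3176831 + 982150/1303) = 1/(4140392943/1303) = 1303/4140392943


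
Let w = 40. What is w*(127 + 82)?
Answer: 8360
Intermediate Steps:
w*(127 + 82) = 40*(127 + 82) = 40*209 = 8360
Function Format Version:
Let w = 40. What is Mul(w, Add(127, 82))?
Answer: 8360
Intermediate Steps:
Mul(w, Add(127, 82)) = Mul(40, Add(127, 82)) = Mul(40, 209) = 8360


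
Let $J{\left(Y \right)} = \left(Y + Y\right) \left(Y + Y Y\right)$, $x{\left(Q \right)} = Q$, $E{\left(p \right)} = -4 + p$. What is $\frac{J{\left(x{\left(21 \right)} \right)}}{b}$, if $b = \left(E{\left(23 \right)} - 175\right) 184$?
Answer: $- \frac{1617}{2392} \approx -0.676$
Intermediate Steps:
$b = -28704$ ($b = \left(\left(-4 + 23\right) - 175\right) 184 = \left(19 - 175\right) 184 = \left(-156\right) 184 = -28704$)
$J{\left(Y \right)} = 2 Y \left(Y + Y^{2}\right)$
$\frac{J{\left(x{\left(21 \right)} \right)}}{b} = \frac{2 \cdot 21^{2} \left(1 + 21\right)}{-28704} = 2 \cdot 441 \cdot 22 \left(- \frac{1}{28704}\right) = 19404 \left(- \frac{1}{28704}\right) = - \frac{1617}{2392}$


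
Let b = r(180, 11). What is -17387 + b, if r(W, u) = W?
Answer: -17207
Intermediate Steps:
b = 180
-17387 + b = -17387 + 180 = -17207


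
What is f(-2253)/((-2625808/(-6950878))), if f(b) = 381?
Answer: 1324142259/1312904 ≈ 1008.6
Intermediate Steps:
f(-2253)/((-2625808/(-6950878))) = 381/((-2625808/(-6950878))) = 381/((-2625808*(-1/6950878))) = 381/(1312904/3475439) = 381*(3475439/1312904) = 1324142259/1312904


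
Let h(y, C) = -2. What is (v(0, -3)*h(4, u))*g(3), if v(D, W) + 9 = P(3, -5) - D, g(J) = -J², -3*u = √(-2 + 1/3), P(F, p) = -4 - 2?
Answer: -270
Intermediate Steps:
P(F, p) = -6
u = -I*√15/9 (u = -√(-2 + 1/3)/3 = -√(-2 + ⅓)/3 = -I*√15/9 ≈ -0.43033*I)
v(D, W) = -15 - D (v(D, W) = -9 + (-6 - D) = -15 - D)
(v(0, -3)*h(4, u))*g(3) = ((-15 - 1*0)*(-2))*(-1*3²) = ((-15 + 0)*(-2))*(-1*9) = -15*(-2)*(-9) = 30*(-9) = -270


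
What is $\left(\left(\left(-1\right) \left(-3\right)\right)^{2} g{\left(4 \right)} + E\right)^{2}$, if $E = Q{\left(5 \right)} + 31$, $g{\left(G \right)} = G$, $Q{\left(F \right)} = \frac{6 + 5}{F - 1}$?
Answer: $\frac{77841}{16} \approx 4865.1$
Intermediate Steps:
$Q{\left(F \right)} = \frac{11}{-1 + F}$
$E = \frac{135}{4}$ ($E = \frac{11}{-1 + 5} + 31 = \frac{11}{4} + 31 = \frac{135}{4} \approx 33.75$)
$\left(\left(\left(-1\right) \left(-3\right)\right)^{2} g{\left(4 \right)} + E\right)^{2} = \left(\left(\left(-1\right) \left(-3\right)\right)^{2} \cdot 4 + \frac{135}{4}\right)^{2} = \left(3^{2} \cdot 4 + \frac{135}{4}\right)^{2} = \left(9 \cdot 4 + \frac{135}{4}\right)^{2} = \left(36 + \frac{135}{4}\right)^{2} = \left(\frac{279}{4}\right)^{2} = \frac{77841}{16}$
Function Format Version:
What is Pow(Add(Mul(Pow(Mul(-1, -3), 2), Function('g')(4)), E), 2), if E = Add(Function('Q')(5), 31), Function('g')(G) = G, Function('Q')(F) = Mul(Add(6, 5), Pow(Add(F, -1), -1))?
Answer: Rational(77841, 16) ≈ 4865.1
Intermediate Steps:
Function('Q')(F) = Mul(11, Pow(Add(-1, F), -1))
E = Rational(135, 4) (E = Add(Mul(11, Pow(Add(-1, 5), -1)), 31) = Add(Mul(11, Pow(4, -1)), 31) = Add(Mul(11, Rational(1, 4)), 31) = Add(Rational(11, 4), 31) = Rational(135, 4) ≈ 33.750)
Pow(Add(Mul(Pow(Mul(-1, -3), 2), Function('g')(4)), E), 2) = Pow(Add(Mul(Pow(Mul(-1, -3), 2), 4), Rational(135, 4)), 2) = Pow(Add(Mul(Pow(3, 2), 4), Rational(135, 4)), 2) = Pow(Add(Mul(9, 4), Rational(135, 4)), 2) = Pow(Add(36, Rational(135, 4)), 2) = Pow(Rational(279, 4), 2) = Rational(77841, 16)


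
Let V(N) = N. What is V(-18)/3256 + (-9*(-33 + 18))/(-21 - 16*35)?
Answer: -225009/945868 ≈ -0.23789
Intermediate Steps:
V(-18)/3256 + (-9*(-33 + 18))/(-21 - 16*35) = -18/3256 + (-9*(-33 + 18))/(-21 - 16*35) = -18*1/3256 + (-9*(-15))/(-21 - 560) = -9/1628 + 135/(-581) = -9/1628 + 135*(-1/581) = -9/1628 - 135/581 = -225009/945868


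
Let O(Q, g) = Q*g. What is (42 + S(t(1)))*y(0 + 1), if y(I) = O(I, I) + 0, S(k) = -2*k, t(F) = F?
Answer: 40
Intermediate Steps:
y(I) = I**2 (y(I) = I*I + 0 = I**2 + 0 = I**2)
(42 + S(t(1)))*y(0 + 1) = (42 - 2*1)*(0 + 1)**2 = (42 - 2)*1**2 = 40*1 = 40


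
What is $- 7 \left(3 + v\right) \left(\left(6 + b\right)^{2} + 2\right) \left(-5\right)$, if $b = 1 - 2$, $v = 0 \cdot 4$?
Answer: $2835$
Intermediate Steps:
$v = 0$
$b = -1$ ($b = 1 - 2 = -1$)
$- 7 \left(3 + v\right) \left(\left(6 + b\right)^{2} + 2\right) \left(-5\right) = - 7 \left(3 + 0\right) \left(\left(6 - 1\right)^{2} + 2\right) \left(-5\right) = - 7 \cdot 3 \left(5^{2} + 2\right) \left(-5\right) = - 7 \cdot 3 \left(25 + 2\right) \left(-5\right) = - 7 \cdot 3 \cdot 27 \left(-5\right) = \left(-7\right) 81 \left(-5\right) = \left(-567\right) \left(-5\right) = 2835$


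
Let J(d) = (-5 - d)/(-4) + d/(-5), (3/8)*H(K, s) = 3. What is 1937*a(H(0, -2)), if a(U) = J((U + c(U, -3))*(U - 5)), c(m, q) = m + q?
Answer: 30992/5 ≈ 6198.4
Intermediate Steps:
H(K, s) = 8 (H(K, s) = (8/3)*3 = 8)
J(d) = 5/4 + d/20 (J(d) = (-5 - d)*(-¼) + d*(-⅕) = (5/4 + d/4) - d/5 = 5/4 + d/20)
a(U) = 5/4 + (-5 + U)*(-3 + 2*U)/20 (a(U) = 5/4 + ((U + (U - 3))*(U - 5))/20 = 5/4 + ((U + (-3 + U))*(-5 + U))/20 = 5/4 + ((-3 + 2*U)*(-5 + U))/20 = 5/4 + ((-5 + U)*(-3 + 2*U))/20 = 5/4 + (-5 + U)*(-3 + 2*U)/20)
1937*a(H(0, -2)) = 1937*(2 - 13/20*8 + (⅒)*8²) = 1937*(2 - 26/5 + (⅒)*64) = 1937*(2 - 26/5 + 32/5) = 1937*(16/5) = 30992/5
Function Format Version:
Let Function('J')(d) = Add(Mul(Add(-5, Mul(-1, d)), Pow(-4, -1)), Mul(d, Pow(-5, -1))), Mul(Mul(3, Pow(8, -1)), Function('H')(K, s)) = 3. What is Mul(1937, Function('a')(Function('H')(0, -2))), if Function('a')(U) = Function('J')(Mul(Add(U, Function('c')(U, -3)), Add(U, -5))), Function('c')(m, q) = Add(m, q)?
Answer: Rational(30992, 5) ≈ 6198.4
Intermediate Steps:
Function('H')(K, s) = 8 (Function('H')(K, s) = Mul(Rational(8, 3), 3) = 8)
Function('J')(d) = Add(Rational(5, 4), Mul(Rational(1, 20), d)) (Function('J')(d) = Add(Mul(Add(-5, Mul(-1, d)), Rational(-1, 4)), Mul(d, Rational(-1, 5))) = Add(Add(Rational(5, 4), Mul(Rational(1, 4), d)), Mul(Rational(-1, 5), d)) = Add(Rational(5, 4), Mul(Rational(1, 20), d)))
Function('a')(U) = Add(Rational(5, 4), Mul(Rational(1, 20), Add(-5, U), Add(-3, Mul(2, U)))) (Function('a')(U) = Add(Rational(5, 4), Mul(Rational(1, 20), Mul(Add(U, Add(U, -3)), Add(U, -5)))) = Add(Rational(5, 4), Mul(Rational(1, 20), Mul(Add(U, Add(-3, U)), Add(-5, U)))) = Add(Rational(5, 4), Mul(Rational(1, 20), Mul(Add(-3, Mul(2, U)), Add(-5, U)))) = Add(Rational(5, 4), Mul(Rational(1, 20), Mul(Add(-5, U), Add(-3, Mul(2, U))))) = Add(Rational(5, 4), Mul(Rational(1, 20), Add(-5, U), Add(-3, Mul(2, U)))))
Mul(1937, Function('a')(Function('H')(0, -2))) = Mul(1937, Add(2, Mul(Rational(-13, 20), 8), Mul(Rational(1, 10), Pow(8, 2)))) = Mul(1937, Add(2, Rational(-26, 5), Mul(Rational(1, 10), 64))) = Mul(1937, Add(2, Rational(-26, 5), Rational(32, 5))) = Mul(1937, Rational(16, 5)) = Rational(30992, 5)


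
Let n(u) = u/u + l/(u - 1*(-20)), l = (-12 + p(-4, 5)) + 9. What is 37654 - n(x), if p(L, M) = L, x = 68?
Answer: 3313471/88 ≈ 37653.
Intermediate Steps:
l = -7 (l = (-12 - 4) + 9 = -16 + 9 = -7)
n(u) = 1 - 7/(20 + u) (n(u) = u/u - 7/(u - 1*(-20)) = 1 - 7/(u + 20) = 1 - 7/(20 + u))
37654 - n(x) = 37654 - (13 + 68)/(20 + 68) = 37654 - 81/88 = 3313471/88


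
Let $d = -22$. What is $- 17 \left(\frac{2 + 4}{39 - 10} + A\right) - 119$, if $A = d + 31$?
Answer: $- \frac{7990}{29} \approx -275.52$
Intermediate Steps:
$A = 9$ ($A = -22 + 31 = 9$)
$- 17 \left(\frac{2 + 4}{39 - 10} + A\right) - 119 = - 17 \left(\frac{2 + 4}{39 - 10} + 9\right) - 119 = - 17 \left(\frac{6}{29} + 9\right) - 119 = \left(-17\right) \frac{267}{29} - 119 = - \frac{4539}{29} - 119 = - \frac{7990}{29}$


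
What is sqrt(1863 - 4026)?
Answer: I*sqrt(2163) ≈ 46.508*I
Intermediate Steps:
sqrt(1863 - 4026) = sqrt(-2163) = I*sqrt(2163)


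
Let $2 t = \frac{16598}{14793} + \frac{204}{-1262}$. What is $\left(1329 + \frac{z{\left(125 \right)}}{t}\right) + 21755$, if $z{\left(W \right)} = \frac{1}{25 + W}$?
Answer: $\frac{5173388360661}{224111300} \approx 23084.0$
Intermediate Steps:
$t = \frac{4482226}{9334383}$ ($t = \frac{\frac{16598}{14793} + \frac{204}{-1262}}{2} = \frac{16598 \cdot \frac{1}{14793} + 204 \left(- \frac{1}{1262}\right)}{2} = \frac{\frac{16598}{14793} - \frac{102}{631}}{2} = \frac{1}{2} \cdot \frac{8964452}{9334383} = \frac{4482226}{9334383} \approx 0.48018$)
$\left(1329 + \frac{z{\left(125 \right)}}{t}\right) + 21755 = \left(1329 + \frac{1}{\left(25 + 125\right) \frac{4482226}{9334383}}\right) + 21755 = \left(1329 + \frac{1}{150} \cdot \frac{9334383}{4482226}\right) + 21755 = \left(1329 + \frac{3111461}{224111300}\right) + 21755 = \frac{297847029161}{224111300} + 21755 = \frac{5173388360661}{224111300}$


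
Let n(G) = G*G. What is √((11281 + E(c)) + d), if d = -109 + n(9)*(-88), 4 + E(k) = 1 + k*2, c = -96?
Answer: √3849 ≈ 62.040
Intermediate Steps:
n(G) = G²
E(k) = -3 + 2*k (E(k) = -4 + (1 + k*2) = -4 + (1 + 2*k) = -3 + 2*k)
d = -7237 (d = -109 + 9²*(-88) = -109 + 81*(-88) = -109 - 7128 = -7237)
√((11281 + E(c)) + d) = √((11281 + (-3 + 2*(-96))) - 7237) = √((11281 + (-3 - 192)) - 7237) = √((11281 - 195) - 7237) = √(11086 - 7237) = √3849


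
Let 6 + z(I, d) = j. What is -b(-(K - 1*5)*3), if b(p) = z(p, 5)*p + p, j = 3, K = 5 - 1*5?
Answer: 30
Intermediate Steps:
K = 0 (K = 5 - 5 = 0)
z(I, d) = -3 (z(I, d) = -6 + 3 = -3)
b(p) = -2*p (b(p) = -3*p + p = -2*p)
-b(-(K - 1*5)*3) = -(-2)*-(0 - 1*5)*3 = -(-2)*-(0 - 5)*3 = -(-2)*-1*(-5)*3 = -(-2)*5*3 = -(-2)*15 = -1*(-30) = 30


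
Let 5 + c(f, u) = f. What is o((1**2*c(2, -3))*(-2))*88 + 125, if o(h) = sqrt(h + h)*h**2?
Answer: 125 + 6336*sqrt(3) ≈ 11099.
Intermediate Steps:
c(f, u) = -5 + f
o(h) = sqrt(2)*h**(5/2) (o(h) = sqrt(2*h)*h**2 = (sqrt(2)*sqrt(h))*h**2 = sqrt(2)*h**(5/2))
o((1**2*c(2, -3))*(-2))*88 + 125 = (sqrt(2)*((1**2*(-5 + 2))*(-2))**(5/2))*88 + 125 = (sqrt(2)*((1*(-3))*(-2))**(5/2))*88 + 125 = (sqrt(2)*(-3*(-2))**(5/2))*88 + 125 = (sqrt(2)*6**(5/2))*88 + 125 = (sqrt(2)*(36*sqrt(6)))*88 + 125 = (72*sqrt(3))*88 + 125 = 6336*sqrt(3) + 125 = 125 + 6336*sqrt(3)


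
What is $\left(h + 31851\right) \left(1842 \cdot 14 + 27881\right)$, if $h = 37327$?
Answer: $3712714082$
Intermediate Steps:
$\left(h + 31851\right) \left(1842 \cdot 14 + 27881\right) = \left(37327 + 31851\right) \left(1842 \cdot 14 + 27881\right) = 69178 \left(25788 + 27881\right) = 69178 \cdot 53669 = 3712714082$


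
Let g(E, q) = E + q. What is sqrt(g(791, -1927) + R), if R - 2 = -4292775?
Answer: 3*I*sqrt(477101) ≈ 2072.2*I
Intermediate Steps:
R = -4292773 (R = 2 - 4292775 = -4292773)
sqrt(g(791, -1927) + R) = sqrt((791 - 1927) - 4292773) = sqrt(-1136 - 4292773) = sqrt(-4293909) = 3*I*sqrt(477101)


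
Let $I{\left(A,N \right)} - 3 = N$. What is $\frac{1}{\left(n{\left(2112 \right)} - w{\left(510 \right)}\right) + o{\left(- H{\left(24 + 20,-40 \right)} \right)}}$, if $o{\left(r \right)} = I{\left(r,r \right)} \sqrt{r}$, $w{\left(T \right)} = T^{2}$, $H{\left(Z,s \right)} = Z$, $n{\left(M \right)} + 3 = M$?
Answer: $\frac{i}{- 257991 i + 82 \sqrt{11}} \approx -3.8761 \cdot 10^{-6} + 4.086 \cdot 10^{-9} i$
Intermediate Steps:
$n{\left(M \right)} = -3 + M$
$I{\left(A,N \right)} = 3 + N$
$o{\left(r \right)} = \sqrt{r} \left(3 + r\right)$ ($o{\left(r \right)} = \left(3 + r\right) \sqrt{r} = \sqrt{r} \left(3 + r\right)$)
$\frac{1}{\left(n{\left(2112 \right)} - w{\left(510 \right)}\right) + o{\left(- H{\left(24 + 20,-40 \right)} \right)}} = \frac{1}{\left(\left(-3 + 2112\right) - 510^{2}\right) + \sqrt{- (24 + 20)} \left(3 - \left(24 + 20\right)\right)} = \frac{1}{\left(2109 - 260100\right) + \sqrt{\left(-1\right) 44} \left(3 - 44\right)} = \frac{1}{\left(2109 - 260100\right) + \sqrt{-44} \left(3 - 44\right)} = \frac{1}{-257991 + 2 i \sqrt{11} \left(-41\right)} = \frac{1}{-257991 - 82 i \sqrt{11}}$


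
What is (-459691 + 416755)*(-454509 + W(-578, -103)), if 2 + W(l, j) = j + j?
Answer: 19523729112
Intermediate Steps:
W(l, j) = -2 + 2*j (W(l, j) = -2 + (j + j) = -2 + 2*j)
(-459691 + 416755)*(-454509 + W(-578, -103)) = (-459691 + 416755)*(-454509 + (-2 + 2*(-103))) = -42936*(-454509 + (-2 - 206)) = -42936*(-454509 - 208) = -42936*(-454717) = 19523729112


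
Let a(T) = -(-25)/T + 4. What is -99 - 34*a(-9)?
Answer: -1265/9 ≈ -140.56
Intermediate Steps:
a(T) = 4 + 25/T (a(T) = 25/T + 4 = 4 + 25/T)
-99 - 34*a(-9) = -99 - 34*(4 + 25/(-9)) = -99 - 34*(4 + 25*(-⅑)) = -99 - 34*(4 - 25/9) = -99 - 34*11/9 = -99 - 374/9 = -1265/9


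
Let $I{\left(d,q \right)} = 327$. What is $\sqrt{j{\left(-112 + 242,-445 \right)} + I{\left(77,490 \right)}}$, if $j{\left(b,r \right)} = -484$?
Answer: $i \sqrt{157} \approx 12.53 i$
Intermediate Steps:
$\sqrt{j{\left(-112 + 242,-445 \right)} + I{\left(77,490 \right)}} = \sqrt{-484 + 327} = \sqrt{-157} = i \sqrt{157}$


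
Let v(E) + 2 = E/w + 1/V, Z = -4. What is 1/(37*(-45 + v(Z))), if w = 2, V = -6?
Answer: -6/10915 ≈ -0.00054970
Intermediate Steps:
v(E) = -13/6 + E/2 (v(E) = -2 + (E/2 + 1/(-6)) = -2 + (E*(½) + 1*(-⅙)) = -2 + (E/2 - ⅙) = -2 + (-⅙ + E/2) = -13/6 + E/2)
1/(37*(-45 + v(Z))) = 1/(37*(-45 + (-13/6 + (½)*(-4)))) = 1/(37*(-45 + (-13/6 - 2))) = 1/(37*(-45 - 25/6)) = 1/(37*(-295/6)) = 1/(-10915/6) = -6/10915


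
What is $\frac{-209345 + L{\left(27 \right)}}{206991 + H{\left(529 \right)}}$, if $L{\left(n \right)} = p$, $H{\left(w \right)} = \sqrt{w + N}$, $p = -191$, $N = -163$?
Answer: $- \frac{14457355392}{14281757905} + \frac{209536 \sqrt{366}}{42845273715} \approx -1.0122$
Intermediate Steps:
$H{\left(w \right)} = \sqrt{-163 + w}$ ($H{\left(w \right)} = \sqrt{w - 163} = \sqrt{-163 + w}$)
$L{\left(n \right)} = -191$
$\frac{-209345 + L{\left(27 \right)}}{206991 + H{\left(529 \right)}} = \frac{-209345 - 191}{206991 + \sqrt{-163 + 529}} = - \frac{209536}{206991 + \sqrt{366}}$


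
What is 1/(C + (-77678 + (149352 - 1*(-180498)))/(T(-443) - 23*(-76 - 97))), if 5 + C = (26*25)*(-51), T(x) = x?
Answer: -884/29245977 ≈ -3.0226e-5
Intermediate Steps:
C = -33155 (C = -5 + (26*25)*(-51) = -5 + 650*(-51) = -5 - 33150 = -33155)
1/(C + (-77678 + (149352 - 1*(-180498)))/(T(-443) - 23*(-76 - 97))) = 1/(-33155 + (-77678 + (149352 - 1*(-180498)))/(-443 - 23*(-76 - 97))) = 1/(-33155 + (-77678 + (149352 + 180498))/(-443 - 23*(-173))) = 1/(-33155 + (-77678 + 329850)/(-443 + 3979)) = 1/(-33155 + 252172/3536) = 1/(-33155 + 252172*(1/3536)) = 1/(-33155 + 63043/884) = 1/(-29245977/884) = -884/29245977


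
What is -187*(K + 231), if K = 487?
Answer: -134266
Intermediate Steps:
-187*(K + 231) = -187*(487 + 231) = -187*718 = -134266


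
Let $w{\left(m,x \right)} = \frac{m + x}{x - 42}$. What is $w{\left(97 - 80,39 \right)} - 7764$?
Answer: $- \frac{23348}{3} \approx -7782.7$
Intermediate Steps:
$w{\left(m,x \right)} = \frac{m + x}{-42 + x}$
$w{\left(97 - 80,39 \right)} - 7764 = \frac{\left(97 - 80\right) + 39}{-42 + 39} - 7764 = \frac{\left(97 - 80\right) + 39}{-3} - 7764 = - \frac{17 + 39}{3} - 7764 = \left(- \frac{1}{3}\right) 56 - 7764 = - \frac{56}{3} - 7764 = - \frac{23348}{3}$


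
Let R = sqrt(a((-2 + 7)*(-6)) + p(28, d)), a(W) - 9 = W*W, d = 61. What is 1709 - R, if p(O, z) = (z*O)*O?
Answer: 1709 - sqrt(48733) ≈ 1488.2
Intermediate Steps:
p(O, z) = z*O**2 (p(O, z) = (O*z)*O = z*O**2)
a(W) = 9 + W**2 (a(W) = 9 + W*W = 9 + W**2)
R = sqrt(48733) (R = sqrt((9 + ((-2 + 7)*(-6))**2) + 61*28**2) = sqrt((9 + (5*(-6))**2) + 61*784) = sqrt((9 + (-30)**2) + 47824) = sqrt((9 + 900) + 47824) = sqrt(909 + 47824) = sqrt(48733) ≈ 220.76)
1709 - R = 1709 - sqrt(48733)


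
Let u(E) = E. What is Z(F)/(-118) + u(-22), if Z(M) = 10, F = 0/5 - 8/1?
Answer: -1303/59 ≈ -22.085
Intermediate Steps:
F = -8 (F = 0*(⅕) - 8*1 = 0 - 8 = -8)
Z(F)/(-118) + u(-22) = 10/(-118) - 22 = 10*(-1/118) - 22 = -5/59 - 22 = -1303/59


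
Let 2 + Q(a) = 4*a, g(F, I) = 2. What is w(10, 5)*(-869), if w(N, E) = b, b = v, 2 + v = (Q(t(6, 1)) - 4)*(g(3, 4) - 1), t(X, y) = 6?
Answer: -13904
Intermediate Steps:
Q(a) = -2 + 4*a
v = 16 (v = -2 + ((-2 + 4*6) - 4)*(2 - 1) = -2 + ((-2 + 24) - 4)*1 = -2 + (22 - 4)*1 = -2 + 18*1 = -2 + 18 = 16)
b = 16
w(N, E) = 16
w(10, 5)*(-869) = 16*(-869) = -13904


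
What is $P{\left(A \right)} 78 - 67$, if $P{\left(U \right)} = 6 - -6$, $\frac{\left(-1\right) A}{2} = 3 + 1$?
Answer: $869$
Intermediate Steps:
$A = -8$ ($A = - 2 \left(3 + 1\right) = \left(-2\right) 4 = -8$)
$P{\left(U \right)} = 12$ ($P{\left(U \right)} = 6 + 6 = 12$)
$P{\left(A \right)} 78 - 67 = 12 \cdot 78 - 67 = 936 - 67 = 869$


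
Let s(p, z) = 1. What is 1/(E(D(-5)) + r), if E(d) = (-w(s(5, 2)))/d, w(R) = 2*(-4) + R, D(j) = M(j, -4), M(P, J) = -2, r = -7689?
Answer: -2/15385 ≈ -0.00013000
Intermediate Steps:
D(j) = -2
w(R) = -8 + R
E(d) = 7/d (E(d) = (-(-8 + 1))/d = (-1*(-7))/d = 7/d)
1/(E(D(-5)) + r) = 1/(7/(-2) - 7689) = 1/(7*(-½) - 7689) = 1/(-7/2 - 7689) = 1/(-15385/2) = -2/15385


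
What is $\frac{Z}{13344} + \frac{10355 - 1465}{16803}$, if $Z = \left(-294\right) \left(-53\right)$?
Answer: $\frac{63408751}{37369872} \approx 1.6968$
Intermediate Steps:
$Z = 15582$
$\frac{Z}{13344} + \frac{10355 - 1465}{16803} = \frac{15582}{13344} + \frac{10355 - 1465}{16803} = 15582 \cdot \frac{1}{13344} + \left(10355 - 1465\right) \frac{1}{16803} = \frac{2597}{2224} + 8890 \cdot \frac{1}{16803} = \frac{2597}{2224} + \frac{8890}{16803} = \frac{63408751}{37369872}$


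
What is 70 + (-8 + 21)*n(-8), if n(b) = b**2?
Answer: 902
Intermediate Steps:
70 + (-8 + 21)*n(-8) = 70 + (-8 + 21)*(-8)**2 = 70 + 13*64 = 70 + 832 = 902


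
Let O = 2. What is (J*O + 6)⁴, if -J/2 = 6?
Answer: 104976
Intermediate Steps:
J = -12 (J = -2*6 = -12)
(J*O + 6)⁴ = (-12*2 + 6)⁴ = (-24 + 6)⁴ = (-18)⁴ = 104976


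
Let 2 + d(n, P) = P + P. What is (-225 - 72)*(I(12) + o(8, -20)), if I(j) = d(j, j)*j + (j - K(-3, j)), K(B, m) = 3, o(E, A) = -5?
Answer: -79596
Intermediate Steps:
d(n, P) = -2 + 2*P (d(n, P) = -2 + (P + P) = -2 + 2*P)
I(j) = -3 + j + j*(-2 + 2*j) (I(j) = (-2 + 2*j)*j + (j - 1*3) = j*(-2 + 2*j) + (j - 3) = j*(-2 + 2*j) + (-3 + j) = -3 + j + j*(-2 + 2*j))
(-225 - 72)*(I(12) + o(8, -20)) = (-225 - 72)*((-3 - 1*12 + 2*12²) - 5) = -297*((-3 - 12 + 2*144) - 5) = -297*((-3 - 12 + 288) - 5) = -297*(273 - 5) = -297*268 = -79596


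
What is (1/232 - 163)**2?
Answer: 1429974225/53824 ≈ 26568.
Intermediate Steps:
(1/232 - 163)**2 = (-37815/232)**2 = 1429974225/53824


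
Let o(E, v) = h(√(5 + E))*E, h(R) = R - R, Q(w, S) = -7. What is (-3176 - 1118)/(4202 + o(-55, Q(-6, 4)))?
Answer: -2147/2101 ≈ -1.0219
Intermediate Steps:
h(R) = 0
o(E, v) = 0 (o(E, v) = 0*E = 0)
(-3176 - 1118)/(4202 + o(-55, Q(-6, 4))) = (-3176 - 1118)/(4202 + 0) = -4294/4202 = -4294*1/4202 = -2147/2101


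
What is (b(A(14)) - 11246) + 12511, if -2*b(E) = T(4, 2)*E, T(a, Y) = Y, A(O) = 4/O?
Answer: 8853/7 ≈ 1264.7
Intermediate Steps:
b(E) = -E
(b(A(14)) - 11246) + 12511 = (-4/14 - 11246) + 12511 = (-1*2/7 - 11246) + 12511 = (-2/7 - 11246) + 12511 = -78724/7 + 12511 = 8853/7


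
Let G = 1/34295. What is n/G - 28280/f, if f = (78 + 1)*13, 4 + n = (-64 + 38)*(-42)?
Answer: 38320381640/1027 ≈ 3.7313e+7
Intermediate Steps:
G = 1/34295 ≈ 2.9159e-5
n = 1088 (n = -4 + (-64 + 38)*(-42) = -4 - 26*(-42) = -4 + 1092 = 1088)
f = 1027 (f = 79*13 = 1027)
n/G - 28280/f = 1088/(1/34295) - 28280/1027 = 1088*34295 - 28280*1/1027 = 37312960 - 28280/1027 = 38320381640/1027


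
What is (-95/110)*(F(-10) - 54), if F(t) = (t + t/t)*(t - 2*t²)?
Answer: -17442/11 ≈ -1585.6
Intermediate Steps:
F(t) = (1 + t)*(t - 2*t²) (F(t) = (t + 1)*(t - 2*t²) = (1 + t)*(t - 2*t²))
(-95/110)*(F(-10) - 54) = (-95/110)*(-10*(1 - 1*(-10) - 2*(-10)²) - 54) = (-95*1/110)*(-10*(1 + 10 - 2*100) - 54) = -19*(-10*(1 + 10 - 200) - 54)/22 = -19*(-10*(-189) - 54)/22 = -19*(1890 - 54)/22 = -19/22*1836 = -17442/11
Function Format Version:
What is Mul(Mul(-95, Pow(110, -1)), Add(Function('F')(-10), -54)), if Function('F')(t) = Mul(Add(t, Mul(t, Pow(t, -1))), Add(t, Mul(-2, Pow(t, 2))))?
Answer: Rational(-17442, 11) ≈ -1585.6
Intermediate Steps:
Function('F')(t) = Mul(Add(1, t), Add(t, Mul(-2, Pow(t, 2)))) (Function('F')(t) = Mul(Add(t, 1), Add(t, Mul(-2, Pow(t, 2)))) = Mul(Add(1, t), Add(t, Mul(-2, Pow(t, 2)))))
Mul(Mul(-95, Pow(110, -1)), Add(Function('F')(-10), -54)) = Mul(Mul(-95, Pow(110, -1)), Add(Mul(-10, Add(1, Mul(-1, -10), Mul(-2, Pow(-10, 2)))), -54)) = Mul(Mul(-95, Rational(1, 110)), Add(Mul(-10, Add(1, 10, Mul(-2, 100))), -54)) = Mul(Rational(-19, 22), Add(Mul(-10, Add(1, 10, -200)), -54)) = Mul(Rational(-19, 22), Add(Mul(-10, -189), -54)) = Mul(Rational(-19, 22), Add(1890, -54)) = Mul(Rational(-19, 22), 1836) = Rational(-17442, 11)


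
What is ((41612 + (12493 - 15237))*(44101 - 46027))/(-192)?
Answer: 3119157/8 ≈ 3.8989e+5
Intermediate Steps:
((41612 + (12493 - 15237))*(44101 - 46027))/(-192) = ((41612 - 2744)*(-1926))*(-1/192) = (38868*(-1926))*(-1/192) = -74859768*(-1/192) = 3119157/8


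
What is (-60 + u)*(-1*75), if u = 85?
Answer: -1875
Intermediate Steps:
(-60 + u)*(-1*75) = (-60 + 85)*(-1*75) = 25*(-75) = -1875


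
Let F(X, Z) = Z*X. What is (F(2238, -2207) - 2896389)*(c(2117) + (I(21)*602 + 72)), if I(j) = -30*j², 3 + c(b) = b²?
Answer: 27289251339810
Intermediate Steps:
c(b) = -3 + b²
F(X, Z) = X*Z
(F(2238, -2207) - 2896389)*(c(2117) + (I(21)*602 + 72)) = (2238*(-2207) - 2896389)*((-3 + 2117²) + (-30*21²*602 + 72)) = (-4939266 - 2896389)*((-3 + 4481689) + (-30*441*602 + 72)) = -7835655*(4481686 + (-13230*602 + 72)) = -7835655*(4481686 + (-7964460 + 72)) = -7835655*(4481686 - 7964388) = -7835655*(-3482702) = 27289251339810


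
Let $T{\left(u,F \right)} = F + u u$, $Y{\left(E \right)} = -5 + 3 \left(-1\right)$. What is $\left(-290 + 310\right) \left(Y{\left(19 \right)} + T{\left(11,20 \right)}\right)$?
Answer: $2660$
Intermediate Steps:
$Y{\left(E \right)} = -8$ ($Y{\left(E \right)} = -5 - 3 = -8$)
$T{\left(u,F \right)} = F + u^{2}$
$\left(-290 + 310\right) \left(Y{\left(19 \right)} + T{\left(11,20 \right)}\right) = \left(-290 + 310\right) \left(-8 + \left(20 + 11^{2}\right)\right) = 20 \left(-8 + \left(20 + 121\right)\right) = 20 \left(-8 + 141\right) = 20 \cdot 133 = 2660$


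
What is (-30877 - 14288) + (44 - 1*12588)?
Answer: -57709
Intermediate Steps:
(-30877 - 14288) + (44 - 1*12588) = -45165 + (44 - 12588) = -45165 - 12544 = -57709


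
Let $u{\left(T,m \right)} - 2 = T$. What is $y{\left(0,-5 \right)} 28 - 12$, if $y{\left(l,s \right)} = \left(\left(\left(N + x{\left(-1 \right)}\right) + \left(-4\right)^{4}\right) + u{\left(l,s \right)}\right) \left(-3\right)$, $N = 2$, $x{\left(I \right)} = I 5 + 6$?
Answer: $-21936$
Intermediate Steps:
$u{\left(T,m \right)} = 2 + T$
$x{\left(I \right)} = 6 + 5 I$ ($x{\left(I \right)} = 5 I + 6 = 6 + 5 I$)
$y{\left(l,s \right)} = -783 - 3 l$ ($y{\left(l,s \right)} = \left(\left(\left(2 + \left(6 + 5 \left(-1\right)\right)\right) + \left(-4\right)^{4}\right) + \left(2 + l\right)\right) \left(-3\right) = \left(\left(\left(2 + \left(6 - 5\right)\right) + 256\right) + \left(2 + l\right)\right) \left(-3\right) = \left(\left(\left(2 + 1\right) + 256\right) + \left(2 + l\right)\right) \left(-3\right) = \left(\left(3 + 256\right) + \left(2 + l\right)\right) \left(-3\right) = \left(259 + \left(2 + l\right)\right) \left(-3\right) = \left(261 + l\right) \left(-3\right) = -783 - 3 l$)
$y{\left(0,-5 \right)} 28 - 12 = \left(-783 - 0\right) 28 - 12 = \left(-783 + 0\right) 28 - 12 = \left(-783\right) 28 - 12 = -21924 - 12 = -21936$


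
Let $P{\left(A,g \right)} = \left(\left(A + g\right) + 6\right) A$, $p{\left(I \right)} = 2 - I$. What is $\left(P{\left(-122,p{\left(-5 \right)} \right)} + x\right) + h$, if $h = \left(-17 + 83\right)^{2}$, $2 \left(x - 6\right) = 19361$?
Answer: $\frac{54681}{2} \approx 27341.0$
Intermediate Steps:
$x = \frac{19373}{2}$ ($x = 6 + \frac{1}{2} \cdot 19361 = 6 + \frac{19361}{2} = \frac{19373}{2} \approx 9686.5$)
$h = 4356$ ($h = 66^{2} = 4356$)
$P{\left(A,g \right)} = A \left(6 + A + g\right)$ ($P{\left(A,g \right)} = \left(6 + A + g\right) A = A \left(6 + A + g\right)$)
$\left(P{\left(-122,p{\left(-5 \right)} \right)} + x\right) + h = \left(- 122 \left(6 - 122 + \left(2 - -5\right)\right) + \frac{19373}{2}\right) + 4356 = \left(- 122 \left(6 - 122 + \left(2 + 5\right)\right) + \frac{19373}{2}\right) + 4356 = \left(- 122 \left(6 - 122 + 7\right) + \frac{19373}{2}\right) + 4356 = \left(\left(-122\right) \left(-109\right) + \frac{19373}{2}\right) + 4356 = \left(13298 + \frac{19373}{2}\right) + 4356 = \frac{45969}{2} + 4356 = \frac{54681}{2}$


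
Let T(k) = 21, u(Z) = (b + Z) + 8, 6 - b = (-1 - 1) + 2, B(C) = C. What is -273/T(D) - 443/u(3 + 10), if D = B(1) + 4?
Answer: -794/27 ≈ -29.407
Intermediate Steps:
b = 6 (b = 6 - ((-1 - 1) + 2) = 6 - (-2 + 2) = 6 - 1*0 = 6 + 0 = 6)
u(Z) = 14 + Z (u(Z) = (6 + Z) + 8 = 14 + Z)
D = 5 (D = 1 + 4 = 5)
-273/T(D) - 443/u(3 + 10) = -273/21 - 443/(14 + (3 + 10)) = -273*1/21 - 443/(14 + 13) = -13 - 443/27 = -794/27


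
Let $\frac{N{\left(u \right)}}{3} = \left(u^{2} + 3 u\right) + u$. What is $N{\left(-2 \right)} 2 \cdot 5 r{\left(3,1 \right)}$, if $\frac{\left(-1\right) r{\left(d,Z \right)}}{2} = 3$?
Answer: $720$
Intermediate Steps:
$r{\left(d,Z \right)} = -6$ ($r{\left(d,Z \right)} = \left(-2\right) 3 = -6$)
$N{\left(u \right)} = 3 u^{2} + 12 u$ ($N{\left(u \right)} = 3 \left(\left(u^{2} + 3 u\right) + u\right) = 3 \left(u^{2} + 4 u\right) = 3 u^{2} + 12 u$)
$N{\left(-2 \right)} 2 \cdot 5 r{\left(3,1 \right)} = 3 \left(-2\right) \left(4 - 2\right) 2 \cdot 5 \left(-6\right) = 3 \left(-2\right) 2 \cdot 2 \cdot 5 \left(-6\right) = \left(-12\right) 2 \cdot 5 \left(-6\right) = \left(-24\right) 5 \left(-6\right) = \left(-120\right) \left(-6\right) = 720$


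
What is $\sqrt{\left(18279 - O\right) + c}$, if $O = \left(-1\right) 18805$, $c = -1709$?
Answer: $5 \sqrt{1415} \approx 188.08$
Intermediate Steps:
$O = -18805$
$\sqrt{\left(18279 - O\right) + c} = \sqrt{\left(18279 - -18805\right) - 1709} = \sqrt{\left(18279 + 18805\right) - 1709} = \sqrt{37084 - 1709} = \sqrt{35375} = 5 \sqrt{1415}$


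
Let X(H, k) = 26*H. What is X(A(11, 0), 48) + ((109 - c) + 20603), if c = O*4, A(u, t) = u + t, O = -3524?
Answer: 35094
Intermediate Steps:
A(u, t) = t + u
c = -14096 (c = -3524*4 = -14096)
X(A(11, 0), 48) + ((109 - c) + 20603) = 26*(0 + 11) + ((109 - 1*(-14096)) + 20603) = 26*11 + ((109 + 14096) + 20603) = 286 + (14205 + 20603) = 286 + 34808 = 35094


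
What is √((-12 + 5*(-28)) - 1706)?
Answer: I*√1858 ≈ 43.104*I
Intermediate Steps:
√((-12 + 5*(-28)) - 1706) = √((-12 - 140) - 1706) = √(-152 - 1706) = √(-1858) = I*√1858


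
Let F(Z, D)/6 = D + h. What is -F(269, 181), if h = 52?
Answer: -1398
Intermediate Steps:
F(Z, D) = 312 + 6*D (F(Z, D) = 6*(D + 52) = 6*(52 + D) = 312 + 6*D)
-F(269, 181) = -(312 + 6*181) = -(312 + 1086) = -1*1398 = -1398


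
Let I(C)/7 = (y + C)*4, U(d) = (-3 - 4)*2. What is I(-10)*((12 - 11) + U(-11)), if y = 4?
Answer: 2184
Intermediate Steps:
U(d) = -14 (U(d) = -7*2 = -14)
I(C) = 112 + 28*C (I(C) = 7*((4 + C)*4) = 7*(16 + 4*C) = 112 + 28*C)
I(-10)*((12 - 11) + U(-11)) = (112 + 28*(-10))*((12 - 11) - 14) = (112 - 280)*(1 - 14) = -168*(-13) = 2184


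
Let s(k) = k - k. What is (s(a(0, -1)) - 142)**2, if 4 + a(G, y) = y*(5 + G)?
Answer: 20164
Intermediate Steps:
a(G, y) = -4 + y*(5 + G)
s(k) = 0
(s(a(0, -1)) - 142)**2 = (0 - 142)**2 = (-142)**2 = 20164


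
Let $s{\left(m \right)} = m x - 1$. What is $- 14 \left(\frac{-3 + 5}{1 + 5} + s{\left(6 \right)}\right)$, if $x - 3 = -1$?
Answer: $- \frac{476}{3} \approx -158.67$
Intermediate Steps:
$x = 2$ ($x = 3 - 1 = 2$)
$s{\left(m \right)} = -1 + 2 m$ ($s{\left(m \right)} = m 2 - 1 = 2 m - 1 = -1 + 2 m$)
$- 14 \left(\frac{-3 + 5}{1 + 5} + s{\left(6 \right)}\right) = - 14 \left(\frac{-3 + 5}{1 + 5} + \left(-1 + 2 \cdot 6\right)\right) = - 14 \left(\frac{2}{6} + \left(-1 + 12\right)\right) = - 14 \left(2 \cdot \frac{1}{6} + 11\right) = - 14 \left(\frac{1}{3} + 11\right) = \left(-14\right) \frac{34}{3} = - \frac{476}{3}$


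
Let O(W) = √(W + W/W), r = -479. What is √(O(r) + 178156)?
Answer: √(178156 + I*√478) ≈ 422.09 + 0.026*I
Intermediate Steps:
O(W) = √(1 + W) (O(W) = √(W + 1) = √(1 + W))
√(O(r) + 178156) = √(√(1 - 479) + 178156) = √(√(-478) + 178156) = √(I*√478 + 178156) = √(178156 + I*√478)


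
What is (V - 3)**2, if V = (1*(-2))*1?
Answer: 25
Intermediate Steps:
V = -2 (V = -2*1 = -2)
(V - 3)**2 = (-2 - 3)**2 = (-5)**2 = 25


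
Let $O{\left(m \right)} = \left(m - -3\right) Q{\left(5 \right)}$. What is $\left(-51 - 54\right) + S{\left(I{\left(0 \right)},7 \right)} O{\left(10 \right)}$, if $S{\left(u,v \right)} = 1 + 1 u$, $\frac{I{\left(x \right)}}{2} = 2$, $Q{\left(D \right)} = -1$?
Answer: $-170$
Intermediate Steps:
$I{\left(x \right)} = 4$ ($I{\left(x \right)} = 2 \cdot 2 = 4$)
$O{\left(m \right)} = -3 - m$ ($O{\left(m \right)} = \left(m - -3\right) \left(-1\right) = \left(m + 3\right) \left(-1\right) = \left(3 + m\right) \left(-1\right) = -3 - m$)
$S{\left(u,v \right)} = 1 + u$
$\left(-51 - 54\right) + S{\left(I{\left(0 \right)},7 \right)} O{\left(10 \right)} = \left(-51 - 54\right) + \left(1 + 4\right) \left(-3 - 10\right) = \left(-51 - 54\right) + 5 \left(-3 - 10\right) = -105 + 5 \left(-13\right) = -105 - 65 = -170$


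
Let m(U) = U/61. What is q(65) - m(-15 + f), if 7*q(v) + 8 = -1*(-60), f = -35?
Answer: 3522/427 ≈ 8.2482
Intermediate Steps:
m(U) = U/61 (m(U) = U*(1/61) = U/61)
q(v) = 52/7 (q(v) = -8/7 + (-1*(-60))/7 = -8/7 + (1/7)*60 = -8/7 + 60/7 = 52/7)
q(65) - m(-15 + f) = 52/7 - (-15 - 35)/61 = 52/7 - (-50)/61 = 52/7 - 1*(-50/61) = 52/7 + 50/61 = 3522/427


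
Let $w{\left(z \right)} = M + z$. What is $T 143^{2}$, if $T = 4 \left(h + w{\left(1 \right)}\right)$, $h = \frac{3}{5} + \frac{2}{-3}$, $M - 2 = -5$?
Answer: $- \frac{2535676}{15} \approx -1.6905 \cdot 10^{5}$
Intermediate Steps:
$M = -3$ ($M = 2 - 5 = -3$)
$w{\left(z \right)} = -3 + z$
$h = - \frac{1}{15}$ ($h = 3 \cdot \frac{1}{5} + 2 \left(- \frac{1}{3}\right) = \frac{3}{5} - \frac{2}{3} = - \frac{1}{15} \approx -0.066667$)
$T = - \frac{124}{15}$ ($T = 4 \left(- \frac{1}{15} + \left(-3 + 1\right)\right) = 4 \left(- \frac{1}{15} - 2\right) = 4 \left(- \frac{31}{15}\right) = - \frac{124}{15} \approx -8.2667$)
$T 143^{2} = - \frac{124 \cdot 143^{2}}{15} = \left(- \frac{124}{15}\right) 20449 = - \frac{2535676}{15}$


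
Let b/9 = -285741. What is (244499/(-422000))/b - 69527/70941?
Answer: -25151254784194147/25662772387746000 ≈ -0.98007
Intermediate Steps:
b = -2571669 (b = 9*(-285741) = -2571669)
(244499/(-422000))/b - 69527/70941 = (244499/(-422000))/(-2571669) - 69527/70941 = (244499*(-1/422000))*(-1/2571669) - 69527*1/70941 = -244499/422000*(-1/2571669) - 69527/70941 = 244499/1085244318000 - 69527/70941 = -25151254784194147/25662772387746000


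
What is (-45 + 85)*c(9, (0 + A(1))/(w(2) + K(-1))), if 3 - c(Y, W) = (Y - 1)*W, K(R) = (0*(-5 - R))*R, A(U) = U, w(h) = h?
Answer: -40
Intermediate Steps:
K(R) = 0 (K(R) = 0*R = 0)
c(Y, W) = 3 - W*(-1 + Y) (c(Y, W) = 3 - (Y - 1)*W = 3 - (-1 + Y)*W = 3 - W*(-1 + Y))
(-45 + 85)*c(9, (0 + A(1))/(w(2) + K(-1))) = (-45 + 85)*(3 + (0 + 1)/(2 + 0) - 1*(0 + 1)/(2 + 0)*9) = 40*(3 + 1/2 - 1*1/2*9) = 40*(3 + 1/2 - 9/2) = 40*(-1) = -40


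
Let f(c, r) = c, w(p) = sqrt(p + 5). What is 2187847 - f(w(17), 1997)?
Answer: 2187847 - sqrt(22) ≈ 2.1878e+6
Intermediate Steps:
w(p) = sqrt(5 + p)
2187847 - f(w(17), 1997) = 2187847 - sqrt(5 + 17) = 2187847 - sqrt(22)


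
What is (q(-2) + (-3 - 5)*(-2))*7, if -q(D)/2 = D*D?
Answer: 56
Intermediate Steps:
q(D) = -2*D² (q(D) = -2*D*D = -2*D²)
(q(-2) + (-3 - 5)*(-2))*7 = (-2*(-2)² + (-3 - 5)*(-2))*7 = (-2*4 - 8*(-2))*7 = (-8 + 16)*7 = 8*7 = 56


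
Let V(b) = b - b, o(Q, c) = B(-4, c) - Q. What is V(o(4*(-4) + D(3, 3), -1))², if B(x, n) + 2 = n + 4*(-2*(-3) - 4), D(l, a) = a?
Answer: 0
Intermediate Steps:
B(x, n) = 6 + n (B(x, n) = -2 + (n + 4*(-2*(-3) - 4)) = -2 + (n + 4*(6 - 4)) = -2 + (n + 4*2) = -2 + (n + 8) = -2 + (8 + n) = 6 + n)
o(Q, c) = 6 + c - Q (o(Q, c) = (6 + c) - Q = 6 + c - Q)
V(b) = 0
V(o(4*(-4) + D(3, 3), -1))² = 0² = 0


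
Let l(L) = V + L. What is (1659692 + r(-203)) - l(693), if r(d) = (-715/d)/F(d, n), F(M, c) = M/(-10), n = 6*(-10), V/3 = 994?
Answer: 68242811703/41209 ≈ 1.6560e+6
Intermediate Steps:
V = 2982 (V = 3*994 = 2982)
n = -60
F(M, c) = -M/10 (F(M, c) = M*(-⅒) = -M/10)
l(L) = 2982 + L
r(d) = 7150/d² (r(d) = (-715/d)/((-d/10)) = (-715/d)*(-10/d) = 7150/d²)
(1659692 + r(-203)) - l(693) = (1659692 + 7150/(-203)²) - (2982 + 693) = (1659692 + 7150*(1/41209)) - 1*3675 = (1659692 + 7150/41209) - 3675 = 68394254778/41209 - 3675 = 68242811703/41209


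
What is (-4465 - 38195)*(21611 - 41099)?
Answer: 831358080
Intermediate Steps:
(-4465 - 38195)*(21611 - 41099) = -42660*(-19488) = 831358080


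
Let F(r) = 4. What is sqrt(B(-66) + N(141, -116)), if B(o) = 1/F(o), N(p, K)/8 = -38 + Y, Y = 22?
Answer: I*sqrt(511)/2 ≈ 11.303*I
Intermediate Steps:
N(p, K) = -128 (N(p, K) = 8*(-38 + 22) = 8*(-16) = -128)
B(o) = 1/4
sqrt(B(-66) + N(141, -116)) = sqrt(1/4 - 128) = sqrt(-511/4) = I*sqrt(511)/2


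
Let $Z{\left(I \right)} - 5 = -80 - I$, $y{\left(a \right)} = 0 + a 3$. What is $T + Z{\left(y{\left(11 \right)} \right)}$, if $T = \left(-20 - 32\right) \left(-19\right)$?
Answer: $880$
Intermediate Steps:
$y{\left(a \right)} = 3 a$ ($y{\left(a \right)} = 0 + 3 a = 3 a$)
$Z{\left(I \right)} = -75 - I$ ($Z{\left(I \right)} = 5 - \left(80 + I\right) = -75 - I$)
$T = 988$ ($T = \left(-52\right) \left(-19\right) = 988$)
$T + Z{\left(y{\left(11 \right)} \right)} = 988 - \left(75 + 3 \cdot 11\right) = 988 - 108 = 880$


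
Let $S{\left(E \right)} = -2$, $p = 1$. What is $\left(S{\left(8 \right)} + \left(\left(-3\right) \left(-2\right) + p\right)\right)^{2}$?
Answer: $25$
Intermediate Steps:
$\left(S{\left(8 \right)} + \left(\left(-3\right) \left(-2\right) + p\right)\right)^{2} = \left(-2 + \left(\left(-3\right) \left(-2\right) + 1\right)\right)^{2} = \left(-2 + \left(6 + 1\right)\right)^{2} = \left(-2 + 7\right)^{2} = 5^{2} = 25$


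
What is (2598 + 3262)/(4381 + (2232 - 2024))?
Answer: 5860/4589 ≈ 1.2770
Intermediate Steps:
(2598 + 3262)/(4381 + (2232 - 2024)) = 5860/(4381 + 208) = 5860/4589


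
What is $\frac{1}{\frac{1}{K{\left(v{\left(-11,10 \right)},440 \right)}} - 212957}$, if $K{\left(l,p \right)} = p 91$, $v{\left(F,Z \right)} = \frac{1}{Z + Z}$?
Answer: $- \frac{40040}{8526798279} \approx -4.6958 \cdot 10^{-6}$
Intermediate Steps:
$v{\left(F,Z \right)} = \frac{1}{2 Z}$
$K{\left(l,p \right)} = 91 p$
$\frac{1}{\frac{1}{K{\left(v{\left(-11,10 \right)},440 \right)}} - 212957} = \frac{1}{\frac{1}{91 \cdot 440} - 212957} = \frac{1}{\frac{1}{40040} - 212957} = \frac{1}{- \frac{8526798279}{40040}} = - \frac{40040}{8526798279}$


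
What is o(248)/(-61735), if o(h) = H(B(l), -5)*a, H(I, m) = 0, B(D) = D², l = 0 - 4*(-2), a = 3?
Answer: 0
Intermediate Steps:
l = 8 (l = 0 + 8 = 8)
o(h) = 0 (o(h) = 0*3 = 0)
o(248)/(-61735) = 0/(-61735) = 0*(-1/61735) = 0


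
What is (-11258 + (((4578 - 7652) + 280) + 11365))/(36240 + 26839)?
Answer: -2687/63079 ≈ -0.042597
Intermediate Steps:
(-11258 + (((4578 - 7652) + 280) + 11365))/(36240 + 26839) = (-11258 + ((-3074 + 280) + 11365))/63079 = (-11258 + (-2794 + 11365))*(1/63079) = (-11258 + 8571)*(1/63079) = -2687*1/63079 = -2687/63079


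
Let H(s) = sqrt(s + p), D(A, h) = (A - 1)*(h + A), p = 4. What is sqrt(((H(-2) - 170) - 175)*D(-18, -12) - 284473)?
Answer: sqrt(-481123 + 570*sqrt(2)) ≈ 693.05*I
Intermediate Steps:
D(A, h) = (-1 + A)*(A + h)
H(s) = sqrt(4 + s) (H(s) = sqrt(s + 4) = sqrt(4 + s))
sqrt(((H(-2) - 170) - 175)*D(-18, -12) - 284473) = sqrt(((sqrt(4 - 2) - 170) - 175)*((-18)**2 - 1*(-18) - 1*(-12) - 18*(-12)) - 284473) = sqrt(((sqrt(2) - 170) - 175)*(324 + 18 + 12 + 216) - 284473) = sqrt(((-170 + sqrt(2)) - 175)*570 - 284473) = sqrt((-345 + sqrt(2))*570 - 284473) = sqrt((-196650 + 570*sqrt(2)) - 284473) = sqrt(-481123 + 570*sqrt(2))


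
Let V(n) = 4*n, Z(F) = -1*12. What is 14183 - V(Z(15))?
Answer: 14231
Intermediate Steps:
Z(F) = -12
14183 - V(Z(15)) = 14183 - 4*(-12) = 14183 - 1*(-48) = 14183 + 48 = 14231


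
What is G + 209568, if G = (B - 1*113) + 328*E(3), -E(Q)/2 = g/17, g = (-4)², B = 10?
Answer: 3550409/17 ≈ 2.0885e+5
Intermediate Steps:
g = 16
E(Q) = -32/17
G = -12247/17 (G = (10 - 1*113) + 328*(-32/17) = (10 - 113) - 10496/17 = -103 - 10496/17 = -12247/17 ≈ -720.41)
G + 209568 = -12247/17 + 209568 = 3550409/17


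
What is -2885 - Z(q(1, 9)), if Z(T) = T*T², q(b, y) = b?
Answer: -2886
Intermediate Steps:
Z(T) = T³
-2885 - Z(q(1, 9)) = -2885 - 1*1³ = -2885 - 1*1 = -2885 - 1 = -2886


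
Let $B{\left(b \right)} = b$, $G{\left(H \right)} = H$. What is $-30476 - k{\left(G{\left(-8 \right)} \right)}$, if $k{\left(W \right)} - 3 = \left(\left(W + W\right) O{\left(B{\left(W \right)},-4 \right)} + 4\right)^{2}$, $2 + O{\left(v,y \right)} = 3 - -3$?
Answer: $-34079$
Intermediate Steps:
$O{\left(v,y \right)} = 4$ ($O{\left(v,y \right)} = -2 + \left(3 - -3\right) = -2 + \left(3 + 3\right) = -2 + 6 = 4$)
$k{\left(W \right)} = 3 + \left(4 + 8 W\right)^{2}$ ($k{\left(W \right)} = 3 + \left(\left(W + W\right) 4 + 4\right)^{2} = 3 + \left(2 W 4 + 4\right)^{2} = 3 + \left(8 W + 4\right)^{2} = 3 + \left(4 + 8 W\right)^{2}$)
$-30476 - k{\left(G{\left(-8 \right)} \right)} = -30476 - \left(3 + 16 \left(1 + 2 \left(-8\right)\right)^{2}\right) = -30476 - \left(3 + 16 \left(1 - 16\right)^{2}\right) = -30476 - \left(3 + 16 \left(-15\right)^{2}\right) = -30476 - \left(3 + 16 \cdot 225\right) = -30476 - \left(3 + 3600\right) = -30476 - 3603 = -34079$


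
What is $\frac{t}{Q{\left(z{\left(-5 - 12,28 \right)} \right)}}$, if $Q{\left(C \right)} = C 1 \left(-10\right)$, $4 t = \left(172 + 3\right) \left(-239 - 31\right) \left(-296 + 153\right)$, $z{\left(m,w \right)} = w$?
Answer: $- \frac{96525}{16} \approx -6032.8$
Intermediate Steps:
$t = \frac{3378375}{2}$ ($t = \frac{\left(172 + 3\right) \left(-239 - 31\right) \left(-296 + 153\right)}{4} = \frac{175 \left(-270\right) \left(-143\right)}{4} = \frac{\left(-47250\right) \left(-143\right)}{4} = \frac{1}{4} \cdot 6756750 = \frac{3378375}{2} \approx 1.6892 \cdot 10^{6}$)
$Q{\left(C \right)} = - 10 C$ ($Q{\left(C \right)} = C \left(-10\right) = - 10 C$)
$\frac{t}{Q{\left(z{\left(-5 - 12,28 \right)} \right)}} = \frac{3378375}{2 \left(\left(-10\right) 28\right)} = \frac{3378375}{2 \left(-280\right)} = \frac{3378375}{2} \left(- \frac{1}{280}\right) = - \frac{96525}{16}$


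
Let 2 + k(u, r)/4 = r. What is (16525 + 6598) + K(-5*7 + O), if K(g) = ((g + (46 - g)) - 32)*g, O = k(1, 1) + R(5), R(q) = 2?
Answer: 22605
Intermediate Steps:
k(u, r) = -8 + 4*r
O = -2 (O = (-8 + 4*1) + 2 = (-8 + 4) + 2 = -4 + 2 = -2)
K(g) = 14*g (K(g) = (46 - 32)*g = 14*g)
(16525 + 6598) + K(-5*7 + O) = (16525 + 6598) + 14*(-5*7 - 2) = 23123 + 14*(-35 - 2) = 23123 + 14*(-37) = 23123 - 518 = 22605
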